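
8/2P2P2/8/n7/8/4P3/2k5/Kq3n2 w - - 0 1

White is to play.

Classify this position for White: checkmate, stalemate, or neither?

checkmate

White to move; white king on a1.
In check: yes, from the black queen on b1.
King squares — b1: attacked by Kc2; a2: attacked by Qb1; b2: attacked by Qb1.
Legal moves for White: none.
In check with no legal moves → checkmate.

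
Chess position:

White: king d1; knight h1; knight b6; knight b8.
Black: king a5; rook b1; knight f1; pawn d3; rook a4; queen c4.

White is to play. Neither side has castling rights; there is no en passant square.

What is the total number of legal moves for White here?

0

White to move; king on d1.
In check: yes, from the black rook on b1.
Legal moves: none.
Count: 0.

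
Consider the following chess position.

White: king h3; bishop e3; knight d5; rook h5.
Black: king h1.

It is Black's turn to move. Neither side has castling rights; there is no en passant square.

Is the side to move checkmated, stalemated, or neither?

stalemate

Black to move; black king on h1.
In check: no.
King squares — g1: attacked by Be3; g2: attacked by Kh3; h2: attacked by Kh3.
Legal moves for Black: none.
Not in check and no legal moves → stalemate.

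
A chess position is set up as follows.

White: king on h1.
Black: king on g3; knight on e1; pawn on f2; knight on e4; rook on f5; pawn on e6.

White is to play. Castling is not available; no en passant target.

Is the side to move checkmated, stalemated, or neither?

White to move; white king on h1.
In check: no.
King squares — g1: attacked by Pf2; g2: attacked by Ne1; h2: attacked by Kg3.
Legal moves for White: none.
Not in check and no legal moves → stalemate.

stalemate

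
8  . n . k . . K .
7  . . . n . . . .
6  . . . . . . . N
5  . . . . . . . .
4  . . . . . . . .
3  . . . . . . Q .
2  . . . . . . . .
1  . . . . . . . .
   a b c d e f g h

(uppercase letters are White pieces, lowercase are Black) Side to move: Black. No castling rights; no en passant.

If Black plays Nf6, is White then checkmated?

no

After Nf6: white king on g8; in check: yes, from the black knight on f6.
White has 4 legal replies: Kh8, Kf8, Kg7, Kf7.
In check but a legal move exists → not checkmate.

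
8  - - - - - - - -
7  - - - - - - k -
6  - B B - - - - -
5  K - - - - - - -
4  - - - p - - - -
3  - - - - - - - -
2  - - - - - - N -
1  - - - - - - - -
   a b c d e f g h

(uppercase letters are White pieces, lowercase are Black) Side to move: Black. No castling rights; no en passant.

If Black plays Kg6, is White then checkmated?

no

After Kg6: white king on a5; in check: no.
White is not in check, so this cannot be checkmate.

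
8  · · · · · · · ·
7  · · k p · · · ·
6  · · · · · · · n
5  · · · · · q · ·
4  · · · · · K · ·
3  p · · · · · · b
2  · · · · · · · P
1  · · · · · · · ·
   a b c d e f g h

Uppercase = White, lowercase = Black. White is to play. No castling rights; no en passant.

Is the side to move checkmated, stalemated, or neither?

White to move; white king on f4.
In check: yes, from the black queen on f5.
King squares — e3: available; f3: attacked by Qf5; g3: available; e4: attacked by Qf5; g4: attacked by Bh3; e5: attacked by Qf5; f5: attacked by Bh3; g5: attacked by Qf5.
Legal moves for White: Kg3, Ke3.
White is in check but has 2 legal moves → neither.

neither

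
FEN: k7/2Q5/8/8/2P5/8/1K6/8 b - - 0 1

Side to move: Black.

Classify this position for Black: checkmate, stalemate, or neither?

stalemate

Black to move; black king on a8.
In check: no.
King squares — a7: attacked by Qc7; b7: attacked by Qc7; b8: attacked by Qc7.
Legal moves for Black: none.
Not in check and no legal moves → stalemate.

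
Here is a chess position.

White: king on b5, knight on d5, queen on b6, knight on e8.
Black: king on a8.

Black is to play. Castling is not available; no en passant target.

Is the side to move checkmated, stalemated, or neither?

Black to move; black king on a8.
In check: no.
King squares — a7: attacked by Qb6; b7: attacked by Qb6; b8: attacked by Qb6.
Legal moves for Black: none.
Not in check and no legal moves → stalemate.

stalemate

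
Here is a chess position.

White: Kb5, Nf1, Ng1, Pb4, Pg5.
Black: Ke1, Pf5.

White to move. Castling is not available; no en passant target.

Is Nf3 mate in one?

no

After Nf3: black king on e1; in check: yes, from the white knight on f3.
Black has 4 legal replies: Kf2, Ke2, Kxf1, Kd1.
In check but a legal move exists → not checkmate.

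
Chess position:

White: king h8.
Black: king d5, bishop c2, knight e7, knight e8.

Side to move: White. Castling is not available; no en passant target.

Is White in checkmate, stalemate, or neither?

stalemate

White to move; white king on h8.
In check: no.
King squares — g7: attacked by Ne8; h7: attacked by Bc2; g8: attacked by Ne7.
Legal moves for White: none.
Not in check and no legal moves → stalemate.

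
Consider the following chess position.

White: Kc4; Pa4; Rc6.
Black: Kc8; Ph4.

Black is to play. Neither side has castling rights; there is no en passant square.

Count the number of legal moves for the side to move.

4

Black to move; king on c8.
In check: yes, from the white rook on c6.
Legal moves: Kd8, Kb8, Kd7, Kb7.
Count: 4.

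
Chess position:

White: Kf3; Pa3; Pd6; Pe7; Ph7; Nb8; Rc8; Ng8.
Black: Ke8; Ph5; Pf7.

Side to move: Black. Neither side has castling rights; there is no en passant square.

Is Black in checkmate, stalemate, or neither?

Black to move; black king on e8.
In check: yes, from the white rook on c8.
King squares — d7: attacked by Nb8; e7: attacked by Pd6; f7: own pawn; d8: attacked by Pe7; f8: attacked by Pe7.
Legal moves for Black: none.
In check with no legal moves → checkmate.

checkmate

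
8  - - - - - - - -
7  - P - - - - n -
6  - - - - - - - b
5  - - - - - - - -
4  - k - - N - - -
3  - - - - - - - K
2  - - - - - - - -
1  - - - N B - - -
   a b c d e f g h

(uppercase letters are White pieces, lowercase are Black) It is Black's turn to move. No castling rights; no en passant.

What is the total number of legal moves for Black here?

Black to move; king on b4.
In check: yes, from the white bishop on e1.
Legal moves: Kb5, Kc4, Ka4, Kb3, Ka3, Bd2.
Count: 6.

6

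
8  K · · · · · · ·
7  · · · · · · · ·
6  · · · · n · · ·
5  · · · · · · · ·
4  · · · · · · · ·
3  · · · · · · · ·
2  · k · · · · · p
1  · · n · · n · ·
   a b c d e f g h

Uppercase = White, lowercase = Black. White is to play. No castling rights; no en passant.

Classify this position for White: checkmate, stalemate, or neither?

White to move; white king on a8.
In check: no.
Legal moves for White: Kb8, Kb7, Ka7.
White has 3 legal moves and is not in check → neither.

neither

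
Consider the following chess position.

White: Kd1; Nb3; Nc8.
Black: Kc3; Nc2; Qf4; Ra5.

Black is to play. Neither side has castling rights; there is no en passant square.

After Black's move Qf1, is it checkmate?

yes

After Qf1: white king on d1; in check: yes, from the black queen on f1.
King squares — c1: attacked by Qf1; e1: attacked by Qf1; c2: attacked by Kc3; d2: attacked by Kc3; e2: attacked by Qf1.
White has no legal moves → checkmate.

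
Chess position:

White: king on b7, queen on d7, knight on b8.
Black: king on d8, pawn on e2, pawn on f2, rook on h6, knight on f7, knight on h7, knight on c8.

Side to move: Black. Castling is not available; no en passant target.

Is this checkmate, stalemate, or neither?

Black to move; black king on d8.
In check: yes, from the white queen on d7.
King squares — c7: attacked by Kb7; d7: attacked by Nb8; e7: attacked by Qd7; c8: own knight; e8: attacked by Qd7.
Legal moves for Black: none.
In check with no legal moves → checkmate.

checkmate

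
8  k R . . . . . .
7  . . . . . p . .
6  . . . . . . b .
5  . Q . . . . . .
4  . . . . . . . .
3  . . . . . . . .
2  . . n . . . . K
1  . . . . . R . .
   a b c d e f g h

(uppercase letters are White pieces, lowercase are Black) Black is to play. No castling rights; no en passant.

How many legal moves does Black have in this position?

1

Black to move; king on a8.
In check: yes, from the white rook on b8.
Legal moves: Ka7.
Count: 1.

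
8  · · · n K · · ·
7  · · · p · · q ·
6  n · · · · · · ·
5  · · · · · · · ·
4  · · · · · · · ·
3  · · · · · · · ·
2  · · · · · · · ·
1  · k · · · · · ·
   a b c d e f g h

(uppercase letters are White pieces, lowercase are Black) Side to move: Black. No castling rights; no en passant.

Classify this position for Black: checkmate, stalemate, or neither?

Black to move; black king on b1.
In check: no.
Legal moves for Black include: Nf7, Nb7, Ne6, Nc6, Qh8+, Qg8+, Qf8+, Qh7, Qf7+, Qe7+, Qh6, Qg6+, Qf6, Qg5, Qe5+, Qg4, Qd4, Qg3, ... (list truncated; more exist).
Black has legal moves and is not in check → neither.

neither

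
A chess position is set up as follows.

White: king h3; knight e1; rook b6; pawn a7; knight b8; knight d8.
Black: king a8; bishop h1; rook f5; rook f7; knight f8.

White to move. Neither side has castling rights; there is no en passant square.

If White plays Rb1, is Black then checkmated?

After Rb1: black king on a8; in check: no.
Black is not in check, so this cannot be checkmate.

no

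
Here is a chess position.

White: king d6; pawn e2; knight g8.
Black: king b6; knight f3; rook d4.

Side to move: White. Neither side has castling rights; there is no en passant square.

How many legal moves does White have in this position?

2

White to move; king on d6.
In check: yes, from the black rook on d4.
Legal moves: Ke7, Ke6.
Count: 2.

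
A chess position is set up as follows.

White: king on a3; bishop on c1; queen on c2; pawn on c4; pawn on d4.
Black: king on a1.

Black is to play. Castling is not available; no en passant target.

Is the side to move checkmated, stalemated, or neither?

stalemate

Black to move; black king on a1.
In check: no.
King squares — b1: attacked by Qc2; a2: attacked by Qc2; b2: attacked by Bc1.
Legal moves for Black: none.
Not in check and no legal moves → stalemate.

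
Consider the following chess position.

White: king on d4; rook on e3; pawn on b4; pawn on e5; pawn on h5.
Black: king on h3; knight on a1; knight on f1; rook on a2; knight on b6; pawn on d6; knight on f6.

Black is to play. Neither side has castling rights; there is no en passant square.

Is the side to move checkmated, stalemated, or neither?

neither

Black to move; black king on h3.
In check: yes, from the white rook on e3.
King squares — g2: available; h2: available; g3: attacked by Re3; g4: available; h4: available.
Legal moves for Black: Kh4, Kg4, Kh2, Kg2, Ng3, Nxe3.
Black is in check but has 6 legal moves → neither.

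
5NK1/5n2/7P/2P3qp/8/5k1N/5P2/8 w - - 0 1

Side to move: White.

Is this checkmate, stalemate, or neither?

neither

White to move; white king on g8.
In check: yes, from the black queen on g5.
Legal moves for White: Kh7, Kxf7, Ng6, Nxg5+.
White is in check but has 4 legal moves → neither.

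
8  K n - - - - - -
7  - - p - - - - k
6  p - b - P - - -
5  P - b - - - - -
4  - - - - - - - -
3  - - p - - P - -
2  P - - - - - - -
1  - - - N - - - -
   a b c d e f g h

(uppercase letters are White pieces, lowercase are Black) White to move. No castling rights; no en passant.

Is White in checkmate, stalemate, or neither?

White to move; white king on a8.
In check: yes, from the black bishop on c6.
King squares — a7: attacked by Bc5; b7: attacked by Bc6; b8: available.
Legal moves for White: Kxb8.
White is in check but has 1 legal move → neither.

neither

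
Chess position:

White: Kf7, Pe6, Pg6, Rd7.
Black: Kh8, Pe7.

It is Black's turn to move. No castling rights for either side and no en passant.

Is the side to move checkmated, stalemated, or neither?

Black to move; black king on h8.
In check: no.
King squares — g7: attacked by Kf7; h7: attacked by Pg6; g8: attacked by Kf7.
Legal moves for Black: none.
Not in check and no legal moves → stalemate.

stalemate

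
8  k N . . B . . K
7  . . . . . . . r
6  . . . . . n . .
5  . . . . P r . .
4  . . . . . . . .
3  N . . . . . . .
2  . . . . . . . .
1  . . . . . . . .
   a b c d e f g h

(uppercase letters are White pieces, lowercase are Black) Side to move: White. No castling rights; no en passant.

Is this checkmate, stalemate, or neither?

checkmate

White to move; white king on h8.
In check: yes, from the black rook on h7.
King squares — g7: attacked by Rh7; h7: attacked by Nf6; g8: attacked by Nf6.
Legal moves for White: none.
In check with no legal moves → checkmate.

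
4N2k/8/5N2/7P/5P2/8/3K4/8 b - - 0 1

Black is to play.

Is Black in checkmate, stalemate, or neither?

stalemate

Black to move; black king on h8.
In check: no.
King squares — g7: attacked by Ne8; h7: attacked by Nf6; g8: attacked by Nf6.
Legal moves for Black: none.
Not in check and no legal moves → stalemate.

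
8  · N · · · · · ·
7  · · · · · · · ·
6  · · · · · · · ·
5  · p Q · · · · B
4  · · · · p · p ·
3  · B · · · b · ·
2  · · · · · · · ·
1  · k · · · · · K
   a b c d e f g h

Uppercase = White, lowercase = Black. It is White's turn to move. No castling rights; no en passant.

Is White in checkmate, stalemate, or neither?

White to move; white king on h1.
In check: yes, from the black bishop on f3.
King squares — g1: available; g2: attacked by Bf3; h2: available.
Legal moves for White: Kh2, Kg1.
White is in check but has 2 legal moves → neither.

neither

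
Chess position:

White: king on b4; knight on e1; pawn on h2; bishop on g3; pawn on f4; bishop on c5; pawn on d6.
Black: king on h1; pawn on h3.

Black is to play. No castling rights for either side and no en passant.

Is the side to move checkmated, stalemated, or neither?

Black to move; black king on h1.
In check: no.
King squares — g1: attacked by Bc5; g2: attacked by Ne1; h2: attacked by Bg3.
Legal moves for Black: none.
Not in check and no legal moves → stalemate.

stalemate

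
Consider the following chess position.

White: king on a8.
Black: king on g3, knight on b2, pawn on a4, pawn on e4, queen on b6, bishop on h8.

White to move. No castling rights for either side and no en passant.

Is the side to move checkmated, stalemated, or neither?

stalemate

White to move; white king on a8.
In check: no.
King squares — a7: attacked by Qb6; b7: attacked by Qb6; b8: attacked by Qb6.
Legal moves for White: none.
Not in check and no legal moves → stalemate.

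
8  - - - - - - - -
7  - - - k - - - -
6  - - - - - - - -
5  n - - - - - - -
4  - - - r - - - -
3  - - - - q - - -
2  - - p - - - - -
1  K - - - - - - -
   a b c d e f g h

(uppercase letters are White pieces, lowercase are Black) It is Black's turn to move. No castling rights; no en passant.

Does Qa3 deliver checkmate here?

yes

After Qa3: white king on a1; in check: yes, from the black queen on a3.
King squares — b1: attacked by Pc2; a2: attacked by Qa3; b2: attacked by Qa3.
White has no legal moves → checkmate.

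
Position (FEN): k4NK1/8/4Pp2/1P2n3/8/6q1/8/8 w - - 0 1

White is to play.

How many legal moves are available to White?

3

White to move; king on g8.
In check: yes, from the black queen on g3.
Legal moves: Kh8, Kh7, Ng6.
Count: 3.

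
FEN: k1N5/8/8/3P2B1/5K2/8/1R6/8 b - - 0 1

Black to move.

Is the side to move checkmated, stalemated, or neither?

Black to move; black king on a8.
In check: no.
King squares — a7: attacked by Nc8; b7: attacked by Rb2; b8: attacked by Rb2.
Legal moves for Black: none.
Not in check and no legal moves → stalemate.

stalemate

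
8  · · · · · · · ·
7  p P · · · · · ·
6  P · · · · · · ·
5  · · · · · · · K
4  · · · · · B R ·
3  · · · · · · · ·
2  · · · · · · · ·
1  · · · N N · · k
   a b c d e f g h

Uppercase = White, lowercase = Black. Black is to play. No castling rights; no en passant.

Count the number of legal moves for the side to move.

Black to move; king on h1.
In check: no.
Legal moves: none.
Count: 0.

0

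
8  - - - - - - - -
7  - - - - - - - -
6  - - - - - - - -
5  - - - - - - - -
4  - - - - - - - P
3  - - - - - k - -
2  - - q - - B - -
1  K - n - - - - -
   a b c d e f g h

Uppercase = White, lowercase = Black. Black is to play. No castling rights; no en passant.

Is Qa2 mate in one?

After Qa2: white king on a1; in check: yes, from the black queen on a2.
King squares — b1: attacked by Qa2; a2: attacked by Nc1; b2: attacked by Qa2.
White has no legal moves → checkmate.

yes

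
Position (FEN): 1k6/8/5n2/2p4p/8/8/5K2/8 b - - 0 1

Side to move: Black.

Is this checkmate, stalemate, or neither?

Black to move; black king on b8.
In check: no.
Legal moves for Black: Kc8, Ka8, Kc7, Kb7, Ka7, Ng8, Ne8, Nh7, Nd7, Nd5, Ng4+, Ne4+, h4, c4.
Black has 14 legal moves and is not in check → neither.

neither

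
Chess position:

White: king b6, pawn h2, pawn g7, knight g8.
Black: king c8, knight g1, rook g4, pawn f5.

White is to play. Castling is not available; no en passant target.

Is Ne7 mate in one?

no

After Ne7: black king on c8; in check: yes, from the white knight on e7.
Black has 3 legal replies: Kd8, Kb8, Kd7.
In check but a legal move exists → not checkmate.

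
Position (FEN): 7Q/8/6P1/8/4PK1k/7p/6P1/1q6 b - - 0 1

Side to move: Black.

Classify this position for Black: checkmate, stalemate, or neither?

checkmate

Black to move; black king on h4.
In check: yes, from the white queen on h8.
King squares — g3: attacked by Kf4; h3: own pawn; g4: attacked by Kf4; g5: attacked by Kf4; h5: attacked by Qh8.
Legal moves for Black: none.
In check with no legal moves → checkmate.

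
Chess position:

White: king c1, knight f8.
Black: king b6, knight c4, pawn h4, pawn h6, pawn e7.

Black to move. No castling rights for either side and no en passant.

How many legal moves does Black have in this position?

19

Black to move; king on b6.
In check: no.
Legal moves: Kc7, Kb7, Ka7, Kc6, Ka6, Kc5, Kb5, Ka5, Nd6, Ne5, Na5, Ne3, Na3, Nd2, Nb2, e6, h5, h3, e5.
Count: 19.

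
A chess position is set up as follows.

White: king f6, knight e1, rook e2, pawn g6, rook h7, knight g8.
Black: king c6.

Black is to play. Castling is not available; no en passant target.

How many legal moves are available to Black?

Black to move; king on c6.
In check: no.
Legal moves: Kd6, Kb6, Kd5, Kc5, Kb5.
Count: 5.

5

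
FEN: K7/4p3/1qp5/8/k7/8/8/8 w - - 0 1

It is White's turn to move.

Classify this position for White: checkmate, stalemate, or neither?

White to move; white king on a8.
In check: no.
King squares — a7: attacked by Qb6; b7: attacked by Qb6; b8: attacked by Qb6.
Legal moves for White: none.
Not in check and no legal moves → stalemate.

stalemate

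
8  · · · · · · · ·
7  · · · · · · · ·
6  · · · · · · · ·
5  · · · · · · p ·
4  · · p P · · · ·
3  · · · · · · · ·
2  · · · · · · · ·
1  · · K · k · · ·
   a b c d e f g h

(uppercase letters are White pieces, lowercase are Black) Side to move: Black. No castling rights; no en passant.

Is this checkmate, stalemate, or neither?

neither

Black to move; black king on e1.
In check: no.
Legal moves for Black: Kf2, Ke2, Kf1, g4, c3.
Black has 5 legal moves and is not in check → neither.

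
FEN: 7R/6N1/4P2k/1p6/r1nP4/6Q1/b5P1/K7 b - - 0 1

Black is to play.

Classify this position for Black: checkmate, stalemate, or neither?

Black to move; black king on h6.
In check: yes, from the white rook on h8.
King squares — g5: attacked by Qg3; h5: attacked by Ng7; g6: attacked by Qg3; g7: attacked by Qg3; h7: attacked by Rh8.
Legal moves for Black: none.
In check with no legal moves → checkmate.

checkmate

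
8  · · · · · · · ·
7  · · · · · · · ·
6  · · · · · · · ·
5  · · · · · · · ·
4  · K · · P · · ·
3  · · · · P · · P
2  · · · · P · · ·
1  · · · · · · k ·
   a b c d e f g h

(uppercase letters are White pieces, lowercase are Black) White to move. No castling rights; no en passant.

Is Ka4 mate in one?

no

After Ka4: black king on g1; in check: no.
Black is not in check, so this cannot be checkmate.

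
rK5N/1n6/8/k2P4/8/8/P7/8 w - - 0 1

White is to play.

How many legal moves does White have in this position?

3

White to move; king on b8.
In check: yes, from the black rook on a8.
Legal moves: Kxa8, Kc7, Kxb7.
Count: 3.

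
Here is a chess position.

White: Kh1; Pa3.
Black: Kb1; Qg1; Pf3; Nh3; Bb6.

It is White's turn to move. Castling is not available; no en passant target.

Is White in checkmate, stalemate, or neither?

checkmate

White to move; white king on h1.
In check: yes, from the black queen on g1.
King squares — g1: attacked by Nh3; g2: attacked by Qg1; h2: attacked by Qg1.
Legal moves for White: none.
In check with no legal moves → checkmate.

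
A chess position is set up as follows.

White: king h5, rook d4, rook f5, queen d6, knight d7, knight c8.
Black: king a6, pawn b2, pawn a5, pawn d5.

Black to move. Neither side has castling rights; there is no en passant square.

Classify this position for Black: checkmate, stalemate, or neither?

Black to move; black king on a6.
In check: yes, from the white queen on d6.
King squares — a5: own pawn; b5: available; b6: attacked by Qd6; a7: attacked by Nc8; b7: available.
Legal moves for Black: Kb7, Kb5.
Black is in check but has 2 legal moves → neither.

neither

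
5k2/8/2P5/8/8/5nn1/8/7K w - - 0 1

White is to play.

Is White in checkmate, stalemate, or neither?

White to move; white king on h1.
In check: yes, from the black knight on g3.
King squares — g1: attacked by Nf3; g2: available; h2: attacked by Nf3.
Legal moves for White: Kg2.
White is in check but has 1 legal move → neither.

neither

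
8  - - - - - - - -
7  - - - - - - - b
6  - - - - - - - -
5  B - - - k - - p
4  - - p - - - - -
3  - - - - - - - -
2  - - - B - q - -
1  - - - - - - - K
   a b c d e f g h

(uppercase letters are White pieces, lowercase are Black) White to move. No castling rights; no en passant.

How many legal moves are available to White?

White to move; king on h1.
In check: no.
Legal moves: Bd8, Bc7+, Bb6, Bab4, Bac3+, Bh6, Bg5, Bf4+, Bdb4, Be3, Bdc3+, Be1, Bc1.
Count: 13.

13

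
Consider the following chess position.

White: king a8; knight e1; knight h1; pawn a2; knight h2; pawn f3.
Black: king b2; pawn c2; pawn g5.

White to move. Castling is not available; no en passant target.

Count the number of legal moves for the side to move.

White to move; king on a8.
In check: no.
Legal moves: Kb8, Kb7, Ka7, Ng4, Nf1, Ng3, Nf2, Nd3+, Ng2, Nxc2, f4, a3, a4.
Count: 13.

13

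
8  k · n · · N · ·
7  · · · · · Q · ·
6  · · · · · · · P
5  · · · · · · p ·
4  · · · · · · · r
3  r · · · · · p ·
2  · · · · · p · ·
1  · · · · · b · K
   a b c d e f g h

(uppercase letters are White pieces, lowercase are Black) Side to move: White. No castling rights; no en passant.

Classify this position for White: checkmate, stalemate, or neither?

checkmate

White to move; white king on h1.
In check: yes, from the black rook on h4.
King squares — g1: attacked by Pf2; g2: attacked by Bf1; h2: attacked by Pg3.
Legal moves for White: none.
In check with no legal moves → checkmate.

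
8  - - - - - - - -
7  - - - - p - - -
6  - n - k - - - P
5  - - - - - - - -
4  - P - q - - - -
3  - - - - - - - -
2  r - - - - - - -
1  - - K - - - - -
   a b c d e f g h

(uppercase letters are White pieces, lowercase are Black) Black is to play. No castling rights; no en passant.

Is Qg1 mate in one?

yes

After Qg1: white king on c1; in check: yes, from the black queen on g1.
King squares — b1: attacked by Qg1; d1: attacked by Qg1; b2: attacked by Ra2; c2: attacked by Ra2; d2: attacked by Ra2.
White has no legal moves → checkmate.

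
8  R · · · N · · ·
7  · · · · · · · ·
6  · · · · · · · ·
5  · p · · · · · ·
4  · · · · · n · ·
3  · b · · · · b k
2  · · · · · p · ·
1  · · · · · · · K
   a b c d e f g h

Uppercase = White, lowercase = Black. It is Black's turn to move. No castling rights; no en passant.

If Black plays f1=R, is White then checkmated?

yes

After f1=R: white king on h1; in check: yes, from the black rook on f1.
King squares — g1: attacked by Rf1; g2: attacked by Kh3; h2: attacked by Bg3.
White has no legal moves → checkmate.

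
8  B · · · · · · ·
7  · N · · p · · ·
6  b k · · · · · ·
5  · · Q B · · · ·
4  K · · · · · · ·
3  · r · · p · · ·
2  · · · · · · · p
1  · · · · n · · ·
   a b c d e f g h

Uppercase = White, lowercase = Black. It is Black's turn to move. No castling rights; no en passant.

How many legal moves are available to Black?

Black to move; king on b6.
In check: yes, from the white queen on c5.
Legal moves: none.
Count: 0.

0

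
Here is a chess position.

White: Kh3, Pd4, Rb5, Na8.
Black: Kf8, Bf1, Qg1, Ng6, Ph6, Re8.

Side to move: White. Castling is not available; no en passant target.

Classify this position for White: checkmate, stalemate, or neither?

White to move; white king on h3.
In check: yes, from the black bishop on f1.
King squares — g2: attacked by Bf1; h2: attacked by Qg1; g3: attacked by Qg1; g4: attacked by Qg1; h4: attacked by Ng6.
Legal moves for White: none.
In check with no legal moves → checkmate.

checkmate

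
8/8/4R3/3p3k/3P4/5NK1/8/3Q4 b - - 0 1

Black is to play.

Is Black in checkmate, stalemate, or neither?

stalemate

Black to move; black king on h5.
In check: no.
King squares — g4: attacked by Kg3; h4: attacked by Nf3; g5: attacked by Nf3; g6: attacked by Re6; h6: attacked by Re6.
Legal moves for Black: none.
Not in check and no legal moves → stalemate.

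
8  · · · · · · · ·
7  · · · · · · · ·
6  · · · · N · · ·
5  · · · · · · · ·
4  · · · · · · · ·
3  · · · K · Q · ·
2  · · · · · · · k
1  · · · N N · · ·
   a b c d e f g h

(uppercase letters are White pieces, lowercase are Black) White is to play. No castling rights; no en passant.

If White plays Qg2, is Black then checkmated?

After Qg2: black king on h2; in check: yes, from the white queen on g2.
King squares — g1: attacked by Qg2; h1: attacked by Qg2; g2: attacked by Ne1; g3: attacked by Qg2; h3: attacked by Qg2.
Black has no legal moves → checkmate.

yes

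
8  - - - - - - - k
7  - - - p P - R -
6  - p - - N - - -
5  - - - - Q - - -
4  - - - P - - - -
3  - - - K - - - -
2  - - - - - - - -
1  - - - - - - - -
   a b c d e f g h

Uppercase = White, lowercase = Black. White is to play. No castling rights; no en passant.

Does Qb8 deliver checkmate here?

yes

After Qb8: black king on h8; in check: yes, from the white queen on b8.
King squares — g7: attacked by Ne6; h7: attacked by Rg7; g8: attacked by Rg7.
Black has no legal moves → checkmate.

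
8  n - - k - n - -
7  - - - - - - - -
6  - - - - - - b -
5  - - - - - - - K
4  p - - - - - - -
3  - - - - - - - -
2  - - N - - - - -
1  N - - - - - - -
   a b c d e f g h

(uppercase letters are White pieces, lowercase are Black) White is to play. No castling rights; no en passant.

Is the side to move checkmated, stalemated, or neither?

White to move; white king on h5.
In check: yes, from the black bishop on g6.
Legal moves for White: Kh6, Kg5, Kh4, Kg4.
White is in check but has 4 legal moves → neither.

neither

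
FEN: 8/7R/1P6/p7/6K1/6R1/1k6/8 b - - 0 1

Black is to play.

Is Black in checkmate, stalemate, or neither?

neither

Black to move; black king on b2.
In check: no.
Legal moves for Black: Kc2, Ka2, Kc1, Kb1, Ka1, a4.
Black has 6 legal moves and is not in check → neither.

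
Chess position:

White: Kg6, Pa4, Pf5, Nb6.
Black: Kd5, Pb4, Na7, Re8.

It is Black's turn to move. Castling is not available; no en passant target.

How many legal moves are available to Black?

Black to move; king on d5.
In check: yes, from the white knight on b6.
Legal moves: Kd6, Kc6, Ke5, Kc5, Ke4, Kd4.
Count: 6.

6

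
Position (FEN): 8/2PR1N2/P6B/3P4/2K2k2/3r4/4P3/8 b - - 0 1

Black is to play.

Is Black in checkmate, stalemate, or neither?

neither

Black to move; black king on f4.
In check: yes, from the white bishop on h6.
Legal moves for Black: Kf5, Kg4, Ke4, Kg3.
Black is in check but has 4 legal moves → neither.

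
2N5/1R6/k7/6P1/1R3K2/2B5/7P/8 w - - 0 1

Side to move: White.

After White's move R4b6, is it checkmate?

yes

After R4b6: black king on a6; in check: yes, from the white rook on b6.
King squares — a5: attacked by Bc3; b5: attacked by Rb6; b6: attacked by Rb7; a7: attacked by Rb7; b7: attacked by Rb6.
Black has no legal moves → checkmate.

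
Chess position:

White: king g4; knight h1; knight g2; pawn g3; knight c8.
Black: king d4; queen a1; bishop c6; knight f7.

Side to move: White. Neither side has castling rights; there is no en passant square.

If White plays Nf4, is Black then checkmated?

After Nf4: black king on d4; in check: no.
Black is not in check, so this cannot be checkmate.

no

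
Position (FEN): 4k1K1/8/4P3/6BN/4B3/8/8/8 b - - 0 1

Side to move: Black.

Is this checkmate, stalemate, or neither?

stalemate

Black to move; black king on e8.
In check: no.
King squares — d7: attacked by Pe6; e7: attacked by Bg5; f7: attacked by Pe6; d8: attacked by Bg5; f8: attacked by Kg8.
Legal moves for Black: none.
Not in check and no legal moves → stalemate.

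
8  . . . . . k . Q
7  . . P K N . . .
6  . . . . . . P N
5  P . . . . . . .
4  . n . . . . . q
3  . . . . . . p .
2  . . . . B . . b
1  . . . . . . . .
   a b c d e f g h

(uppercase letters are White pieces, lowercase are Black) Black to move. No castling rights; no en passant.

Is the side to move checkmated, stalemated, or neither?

Black to move; black king on f8.
In check: yes, from the white queen on h8.
King squares — e7: attacked by Kd7; f7: attacked by Pg6; g7: attacked by Qh8; e8: attacked by Kd7; g8: attacked by Nh6.
Legal moves for Black: none.
In check with no legal moves → checkmate.

checkmate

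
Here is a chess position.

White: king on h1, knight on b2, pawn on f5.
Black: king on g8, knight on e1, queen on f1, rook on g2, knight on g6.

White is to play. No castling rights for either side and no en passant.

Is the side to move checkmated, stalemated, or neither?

checkmate

White to move; white king on h1.
In check: yes, from the black queen on f1.
King squares — g1: attacked by Qf1; g2: attacked by Ne1; h2: attacked by Rg2.
Legal moves for White: none.
In check with no legal moves → checkmate.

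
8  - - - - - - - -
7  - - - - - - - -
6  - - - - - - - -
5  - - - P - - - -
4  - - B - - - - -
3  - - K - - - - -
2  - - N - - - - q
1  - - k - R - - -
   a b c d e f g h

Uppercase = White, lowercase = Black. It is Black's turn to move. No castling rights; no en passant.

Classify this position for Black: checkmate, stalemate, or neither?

Black to move; black king on c1.
In check: yes, from the white rook on e1.
King squares — b1: attacked by Re1; d1: attacked by Re1; b2: attacked by Kc3; c2: attacked by Kc3; d2: attacked by Kc3.
Legal moves for Black: none.
In check with no legal moves → checkmate.

checkmate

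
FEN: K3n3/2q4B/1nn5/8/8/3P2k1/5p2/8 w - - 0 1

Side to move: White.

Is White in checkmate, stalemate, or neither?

White to move; white king on a8.
In check: yes, from the black knight on b6.
King squares — a7: attacked by Nc6; b7: attacked by Qc7; b8: attacked by Nc6.
Legal moves for White: none.
In check with no legal moves → checkmate.

checkmate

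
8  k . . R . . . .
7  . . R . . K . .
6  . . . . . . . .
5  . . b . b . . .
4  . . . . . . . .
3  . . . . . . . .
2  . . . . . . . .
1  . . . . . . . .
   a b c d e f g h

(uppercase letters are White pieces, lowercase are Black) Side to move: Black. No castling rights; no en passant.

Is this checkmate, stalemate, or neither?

Black to move; black king on a8.
In check: yes, from the white rook on d8.
King squares — a7: attacked by Rc7; b7: attacked by Rc7; b8: attacked by Rd8.
Legal moves for Black: none.
In check with no legal moves → checkmate.

checkmate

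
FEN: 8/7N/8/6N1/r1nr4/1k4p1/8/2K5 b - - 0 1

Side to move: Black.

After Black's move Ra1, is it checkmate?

yes

After Ra1: white king on c1; in check: yes, from the black rook on a1.
King squares — b1: attacked by Ra1; d1: attacked by Ra1; b2: attacked by Kb3; c2: attacked by Kb3; d2: attacked by Nc4.
White has no legal moves → checkmate.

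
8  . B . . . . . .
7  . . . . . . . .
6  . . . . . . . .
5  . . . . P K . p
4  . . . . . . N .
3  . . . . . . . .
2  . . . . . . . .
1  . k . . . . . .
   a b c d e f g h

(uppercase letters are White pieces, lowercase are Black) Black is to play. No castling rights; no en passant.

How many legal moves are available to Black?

7

Black to move; king on b1.
In check: no.
Legal moves: Kc2, Kb2, Ka2, Kc1, Ka1, hxg4, h4.
Count: 7.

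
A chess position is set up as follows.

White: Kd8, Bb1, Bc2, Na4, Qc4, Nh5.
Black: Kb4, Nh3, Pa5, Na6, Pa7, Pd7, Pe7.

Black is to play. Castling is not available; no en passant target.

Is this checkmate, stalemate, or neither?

Black to move; black king on b4.
In check: yes, from the white queen on c4.
King squares — a3: available; b3: attacked by Bc2; c3: attacked by Na4; a4: attacked by Bc2; c4: available; a5: own pawn; b5: attacked by Qc4; c5: attacked by Na4.
Legal moves for Black: Kxc4, Ka3.
Black is in check but has 2 legal moves → neither.

neither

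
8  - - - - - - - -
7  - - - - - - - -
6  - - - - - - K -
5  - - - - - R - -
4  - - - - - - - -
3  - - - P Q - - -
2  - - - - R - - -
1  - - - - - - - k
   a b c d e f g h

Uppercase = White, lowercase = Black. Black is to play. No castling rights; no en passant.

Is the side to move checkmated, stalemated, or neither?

Black to move; black king on h1.
In check: no.
King squares — g1: attacked by Qe3; g2: attacked by Re2; h2: attacked by Re2.
Legal moves for Black: none.
Not in check and no legal moves → stalemate.

stalemate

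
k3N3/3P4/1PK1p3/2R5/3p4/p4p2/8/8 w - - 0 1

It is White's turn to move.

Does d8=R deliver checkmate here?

yes

After d8=R: black king on a8; in check: yes, from the white rook on d8.
King squares — a7: attacked by Pb6; b7: attacked by Kc6; b8: attacked by Rd8.
Black has no legal moves → checkmate.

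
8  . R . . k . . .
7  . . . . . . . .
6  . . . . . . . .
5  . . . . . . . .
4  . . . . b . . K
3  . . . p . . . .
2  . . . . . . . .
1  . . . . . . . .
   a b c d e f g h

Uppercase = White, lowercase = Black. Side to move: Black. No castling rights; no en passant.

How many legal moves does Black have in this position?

Black to move; king on e8.
In check: yes, from the white rook on b8.
Legal moves: Kf7, Ke7, Kd7.
Count: 3.

3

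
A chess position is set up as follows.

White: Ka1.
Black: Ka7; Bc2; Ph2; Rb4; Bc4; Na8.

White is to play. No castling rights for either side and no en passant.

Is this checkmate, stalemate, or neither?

White to move; white king on a1.
In check: no.
King squares — b1: attacked by Bc2; a2: attacked by Bc4; b2: attacked by Rb4.
Legal moves for White: none.
Not in check and no legal moves → stalemate.

stalemate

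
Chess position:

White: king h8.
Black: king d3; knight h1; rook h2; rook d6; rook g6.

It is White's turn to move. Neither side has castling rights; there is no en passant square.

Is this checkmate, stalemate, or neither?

White to move; white king on h8.
In check: yes, from the black rook on h2.
King squares — g7: attacked by Rg6; h7: attacked by Rh2; g8: attacked by Rg6.
Legal moves for White: none.
In check with no legal moves → checkmate.

checkmate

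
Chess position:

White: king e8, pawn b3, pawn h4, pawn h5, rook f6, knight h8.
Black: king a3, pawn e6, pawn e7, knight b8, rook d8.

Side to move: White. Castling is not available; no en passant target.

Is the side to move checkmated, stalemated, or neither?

neither

White to move; white king on e8.
In check: yes, from the black rook on d8.
Legal moves for White: Kxd8, Kf7, Kxe7.
White is in check but has 3 legal moves → neither.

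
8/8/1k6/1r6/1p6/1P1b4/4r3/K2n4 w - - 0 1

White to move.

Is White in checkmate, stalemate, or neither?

White to move; white king on a1.
In check: no.
King squares — b1: attacked by Bd3; a2: attacked by Re2; b2: attacked by Nd1.
Legal moves for White: none.
Not in check and no legal moves → stalemate.

stalemate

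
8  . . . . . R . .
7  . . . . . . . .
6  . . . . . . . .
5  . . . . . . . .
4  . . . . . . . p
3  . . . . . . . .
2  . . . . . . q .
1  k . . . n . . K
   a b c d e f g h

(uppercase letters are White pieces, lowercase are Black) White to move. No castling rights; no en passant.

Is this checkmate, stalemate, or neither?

White to move; white king on h1.
In check: yes, from the black queen on g2.
King squares — g1: attacked by Qg2; g2: attacked by Ne1; h2: attacked by Qg2.
Legal moves for White: none.
In check with no legal moves → checkmate.

checkmate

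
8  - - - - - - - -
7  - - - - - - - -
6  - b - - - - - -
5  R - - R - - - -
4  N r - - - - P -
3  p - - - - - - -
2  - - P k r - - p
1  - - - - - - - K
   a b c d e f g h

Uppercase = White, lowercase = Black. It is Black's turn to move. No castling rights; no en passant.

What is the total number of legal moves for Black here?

6

Black to move; king on d2.
In check: yes, from the white rook on d5.
Legal moves: Ke3, Kxc2, Ke1, Kc1, Bd4, Rd4.
Count: 6.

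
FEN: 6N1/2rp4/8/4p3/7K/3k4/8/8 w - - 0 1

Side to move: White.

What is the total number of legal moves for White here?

8

White to move; king on h4.
In check: no.
Legal moves: Ne7, Nh6, Nf6, Kh5, Kg5, Kg4, Kh3, Kg3.
Count: 8.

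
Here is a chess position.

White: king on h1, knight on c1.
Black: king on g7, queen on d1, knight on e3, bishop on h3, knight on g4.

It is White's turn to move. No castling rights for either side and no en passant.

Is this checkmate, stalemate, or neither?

White to move; white king on h1.
In check: yes, from the black queen on d1.
King squares — g1: attacked by Qd1; g2: attacked by Ne3; h2: attacked by Ng4.
Legal moves for White: none.
In check with no legal moves → checkmate.

checkmate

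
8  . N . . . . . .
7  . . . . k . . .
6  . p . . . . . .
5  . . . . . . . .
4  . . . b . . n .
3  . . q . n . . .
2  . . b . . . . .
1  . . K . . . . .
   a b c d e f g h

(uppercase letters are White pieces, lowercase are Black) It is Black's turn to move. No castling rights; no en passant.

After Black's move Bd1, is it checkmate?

no

After Bd1: white king on c1; in check: yes, from the black queen on c3.
White has 1 legal reply: Kb1.
In check but a legal move exists → not checkmate.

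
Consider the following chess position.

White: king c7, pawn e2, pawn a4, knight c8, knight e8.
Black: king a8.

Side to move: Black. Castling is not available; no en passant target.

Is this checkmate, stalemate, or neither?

stalemate

Black to move; black king on a8.
In check: no.
King squares — a7: attacked by Nc8; b7: attacked by Kc7; b8: attacked by Kc7.
Legal moves for Black: none.
Not in check and no legal moves → stalemate.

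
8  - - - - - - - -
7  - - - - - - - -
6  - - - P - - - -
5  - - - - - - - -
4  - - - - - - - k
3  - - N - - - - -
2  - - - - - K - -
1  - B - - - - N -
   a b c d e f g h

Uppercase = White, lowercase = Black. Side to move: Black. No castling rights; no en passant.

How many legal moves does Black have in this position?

Black to move; king on h4.
In check: no.
Legal moves: Kh5, Kg5, Kg4.
Count: 3.

3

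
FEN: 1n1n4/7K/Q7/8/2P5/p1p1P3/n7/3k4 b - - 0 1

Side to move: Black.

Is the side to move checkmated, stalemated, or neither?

neither

Black to move; black king on d1.
In check: no.
Legal moves for Black: Nf7, Nb7, Ne6, Ndc6, Nd7, Nbc6, Nxa6, Nb4, Nc1, Ke2, Kd2, Kc2, Ke1, Kc1, c2.
Black has 15 legal moves and is not in check → neither.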